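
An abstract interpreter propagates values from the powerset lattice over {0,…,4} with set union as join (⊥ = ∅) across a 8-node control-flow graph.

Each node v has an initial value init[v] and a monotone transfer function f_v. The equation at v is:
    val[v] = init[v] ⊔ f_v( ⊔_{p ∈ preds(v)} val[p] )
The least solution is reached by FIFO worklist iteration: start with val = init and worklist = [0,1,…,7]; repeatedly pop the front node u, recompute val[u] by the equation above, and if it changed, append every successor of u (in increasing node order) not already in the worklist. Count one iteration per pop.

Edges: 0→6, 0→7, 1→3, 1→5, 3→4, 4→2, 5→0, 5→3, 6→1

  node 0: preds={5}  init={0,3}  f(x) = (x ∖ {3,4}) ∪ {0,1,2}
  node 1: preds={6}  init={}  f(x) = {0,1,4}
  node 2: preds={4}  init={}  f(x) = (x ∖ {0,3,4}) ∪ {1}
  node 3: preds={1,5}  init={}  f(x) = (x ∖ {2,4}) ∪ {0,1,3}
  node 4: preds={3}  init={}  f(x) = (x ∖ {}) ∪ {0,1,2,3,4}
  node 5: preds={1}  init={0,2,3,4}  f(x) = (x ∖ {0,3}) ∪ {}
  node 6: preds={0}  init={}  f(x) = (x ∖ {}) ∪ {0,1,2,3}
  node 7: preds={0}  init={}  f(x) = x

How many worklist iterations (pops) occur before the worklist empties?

12

Trace (12 dequeues):
  [1] u=0 | in {0,2,3,4} | out {0,1,2,3} | prev {0,3} | push {}
  [2] u=1 | in {} | out {0,1,4} | prev {} | push {}
  [3] u=2 | in {} | out {1} | prev {} | push {}
  [4] u=3 | in {0,1,2,3,4} | out {0,1,3} | prev {} | push {}
  [5] u=4 | in {0,1,3} | out {0,1,2,3,4} | prev {} | push {2}
  [6] u=5 | in {0,1,4} | out {0,1,2,3,4} | prev {0,2,3,4} | push {0,3}
  [7] u=6 | in {0,1,2,3} | out {0,1,2,3} | prev {} | push {1}
  [8] u=7 | in {0,1,2,3} | out {0,1,2,3} | prev {} | push {}
  [9] u=2 | in {0,1,2,3,4} | out {1,2} | prev {1} | push {}
  [10] u=0 | in {0,1,2,3,4} | out {0,1,2,3} | ==
  [11] u=3 | in {0,1,2,3,4} | out {0,1,3} | ==
  [12] u=1 | in {0,1,2,3} | out {0,1,4} | ==

Converged values:
  [0] {0,1,2,3}
  [1] {0,1,4}
  [2] {1,2}
  [3] {0,1,3}
  [4] {0,1,2,3,4}
  [5] {0,1,2,3,4}
  [6] {0,1,2,3}
  [7] {0,1,2,3}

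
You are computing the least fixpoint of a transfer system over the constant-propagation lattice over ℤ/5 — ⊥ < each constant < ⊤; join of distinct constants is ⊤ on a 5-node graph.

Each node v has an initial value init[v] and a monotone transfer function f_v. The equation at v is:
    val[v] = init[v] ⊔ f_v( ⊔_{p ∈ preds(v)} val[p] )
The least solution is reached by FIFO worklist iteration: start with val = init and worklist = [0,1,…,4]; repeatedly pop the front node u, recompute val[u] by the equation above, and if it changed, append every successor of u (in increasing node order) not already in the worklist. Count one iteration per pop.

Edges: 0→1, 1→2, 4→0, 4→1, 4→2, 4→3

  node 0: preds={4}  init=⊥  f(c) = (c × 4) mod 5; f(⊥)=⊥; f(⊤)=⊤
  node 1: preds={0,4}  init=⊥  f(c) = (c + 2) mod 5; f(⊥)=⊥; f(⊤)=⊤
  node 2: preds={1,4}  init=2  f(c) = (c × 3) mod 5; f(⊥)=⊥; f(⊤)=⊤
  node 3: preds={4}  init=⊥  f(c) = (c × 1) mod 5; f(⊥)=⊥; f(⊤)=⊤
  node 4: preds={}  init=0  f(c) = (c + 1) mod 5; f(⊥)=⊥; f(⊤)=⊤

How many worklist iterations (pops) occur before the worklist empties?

5

Iteration log — 5 steps:
  step 1. node 0  ⊔preds=0  new=0  old=⊥  +wl: 
  step 2. node 1  ⊔preds=0  new=2  old=⊥  +wl: 
  step 3. node 2  ⊔preds=⊤  new=⊤  old=2  +wl: 
  step 4. node 3  ⊔preds=0  new=0  old=⊥  +wl: 
  step 5. node 4  ⊔preds=⊥  new=0  stable

Least fixpoint reached:
  node 0: 0
  node 1: 2
  node 2: ⊤
  node 3: 0
  node 4: 0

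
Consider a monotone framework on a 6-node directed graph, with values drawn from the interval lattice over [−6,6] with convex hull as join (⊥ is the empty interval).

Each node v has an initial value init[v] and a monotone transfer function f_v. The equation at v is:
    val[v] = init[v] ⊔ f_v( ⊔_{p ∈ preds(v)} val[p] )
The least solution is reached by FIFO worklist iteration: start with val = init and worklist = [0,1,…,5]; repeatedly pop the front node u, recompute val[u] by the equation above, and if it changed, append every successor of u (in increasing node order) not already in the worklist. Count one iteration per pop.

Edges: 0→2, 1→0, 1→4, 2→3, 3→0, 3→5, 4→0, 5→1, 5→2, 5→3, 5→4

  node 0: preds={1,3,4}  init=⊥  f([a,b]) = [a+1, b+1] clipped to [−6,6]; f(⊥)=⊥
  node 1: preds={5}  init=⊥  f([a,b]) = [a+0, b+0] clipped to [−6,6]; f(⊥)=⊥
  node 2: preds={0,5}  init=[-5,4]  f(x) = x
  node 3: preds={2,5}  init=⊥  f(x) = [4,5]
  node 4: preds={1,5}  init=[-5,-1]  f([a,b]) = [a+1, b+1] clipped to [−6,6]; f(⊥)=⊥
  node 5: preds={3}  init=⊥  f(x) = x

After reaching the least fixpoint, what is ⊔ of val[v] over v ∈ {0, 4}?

[-5,6]

Trace (12 dequeues):
  [1] u=0 | in [-5,-1] | out [-4,0] | prev ⊥ | push {}
  [2] u=1 | in ⊥ | out ⊥ | ==
  [3] u=2 | in [-4,0] | out [-5,4] | ==
  [4] u=3 | in [-5,4] | out [4,5] | prev ⊥ | push {0}
  [5] u=4 | in ⊥ | out [-5,-1] | ==
  [6] u=5 | in [4,5] | out [4,5] | prev ⊥ | push {1,2,3,4}
  [7] u=0 | in [-5,5] | out [-4,6] | prev [-4,0] | push {}
  [8] u=1 | in [4,5] | out [4,5] | prev ⊥ | push {0}
  [9] u=2 | in [-4,6] | out [-5,6] | prev [-5,4] | push {}
  [10] u=3 | in [-5,6] | out [4,5] | ==
  [11] u=4 | in [4,5] | out [-5,6] | prev [-5,-1] | push {}
  [12] u=0 | in [-5,6] | out [-4,6] | ==

Converged values:
  [0] [-4,6]
  [1] [4,5]
  [2] [-5,6]
  [3] [4,5]
  [4] [-5,6]
  [5] [4,5]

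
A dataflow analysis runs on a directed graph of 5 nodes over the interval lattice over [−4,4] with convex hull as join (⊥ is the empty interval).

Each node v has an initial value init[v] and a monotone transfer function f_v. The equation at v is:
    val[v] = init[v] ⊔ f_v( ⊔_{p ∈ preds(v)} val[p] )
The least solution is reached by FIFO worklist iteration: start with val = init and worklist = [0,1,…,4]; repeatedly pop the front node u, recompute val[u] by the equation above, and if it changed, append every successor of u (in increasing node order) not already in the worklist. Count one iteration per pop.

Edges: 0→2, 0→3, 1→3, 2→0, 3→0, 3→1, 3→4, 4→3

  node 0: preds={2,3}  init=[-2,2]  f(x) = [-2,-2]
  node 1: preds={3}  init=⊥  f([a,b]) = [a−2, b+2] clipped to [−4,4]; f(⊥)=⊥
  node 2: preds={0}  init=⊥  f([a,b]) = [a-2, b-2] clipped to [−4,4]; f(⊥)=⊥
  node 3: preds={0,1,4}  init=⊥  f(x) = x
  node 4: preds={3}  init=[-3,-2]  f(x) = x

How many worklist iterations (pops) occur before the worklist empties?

12

Worklist (12 pops):
  #1 pop 0: in=⊥ → [-2,2] (no change)
  #2 pop 1: in=⊥ → ⊥ (no change)
  #3 pop 2: in=[-2,2] → [-4,0] (was ⊥); enqueue [0]
  #4 pop 3: in=[-3,2] → [-3,2] (was ⊥); enqueue [1]
  #5 pop 4: in=[-3,2] → [-3,2] (was [-3,-2]); enqueue [3]
  #6 pop 0: in=[-4,2] → [-2,2] (no change)
  #7 pop 1: in=[-3,2] → [-4,4] (was ⊥); enqueue []
  #8 pop 3: in=[-4,4] → [-4,4] (was [-3,2]); enqueue [0,1,4]
  #9 pop 0: in=[-4,4] → [-2,2] (no change)
  #10 pop 1: in=[-4,4] → [-4,4] (no change)
  #11 pop 4: in=[-4,4] → [-4,4] (was [-3,2]); enqueue [3]
  #12 pop 3: in=[-4,4] → [-4,4] (no change)

Fixpoint:
  val[0] = [-2,2]
  val[1] = [-4,4]
  val[2] = [-4,0]
  val[3] = [-4,4]
  val[4] = [-4,4]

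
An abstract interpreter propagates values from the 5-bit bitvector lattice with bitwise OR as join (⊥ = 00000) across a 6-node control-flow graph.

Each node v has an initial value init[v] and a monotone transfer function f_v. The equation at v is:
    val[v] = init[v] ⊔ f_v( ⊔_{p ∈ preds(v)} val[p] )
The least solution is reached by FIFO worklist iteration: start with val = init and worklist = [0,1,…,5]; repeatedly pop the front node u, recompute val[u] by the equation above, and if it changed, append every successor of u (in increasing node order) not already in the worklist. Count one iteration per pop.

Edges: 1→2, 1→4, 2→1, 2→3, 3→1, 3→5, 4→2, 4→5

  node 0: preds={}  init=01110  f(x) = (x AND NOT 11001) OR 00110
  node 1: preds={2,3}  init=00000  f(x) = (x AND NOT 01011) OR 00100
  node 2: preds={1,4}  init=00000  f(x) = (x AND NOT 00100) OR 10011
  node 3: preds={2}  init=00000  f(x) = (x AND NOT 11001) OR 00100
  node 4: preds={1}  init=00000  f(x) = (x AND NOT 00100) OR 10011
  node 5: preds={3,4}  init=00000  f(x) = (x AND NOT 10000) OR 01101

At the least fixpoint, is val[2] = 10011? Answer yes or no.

yes

Iteration log — 9 steps:
  step 1. node 0  ⊔preds=00000  new=01110  stable
  step 2. node 1  ⊔preds=00000  new=00100  old=00000  +wl: 
  step 3. node 2  ⊔preds=00100  new=10011  old=00000  +wl: 1
  step 4. node 3  ⊔preds=10011  new=00110  old=00000  +wl: 
  step 5. node 4  ⊔preds=00100  new=10011  old=00000  +wl: 2
  step 6. node 5  ⊔preds=10111  new=01111  old=00000  +wl: 
  step 7. node 1  ⊔preds=10111  new=10100  old=00100  +wl: 4
  step 8. node 2  ⊔preds=10111  new=10011  stable
  step 9. node 4  ⊔preds=10100  new=10011  stable

Least fixpoint reached:
  node 0: 01110
  node 1: 10100
  node 2: 10011
  node 3: 00110
  node 4: 10011
  node 5: 01111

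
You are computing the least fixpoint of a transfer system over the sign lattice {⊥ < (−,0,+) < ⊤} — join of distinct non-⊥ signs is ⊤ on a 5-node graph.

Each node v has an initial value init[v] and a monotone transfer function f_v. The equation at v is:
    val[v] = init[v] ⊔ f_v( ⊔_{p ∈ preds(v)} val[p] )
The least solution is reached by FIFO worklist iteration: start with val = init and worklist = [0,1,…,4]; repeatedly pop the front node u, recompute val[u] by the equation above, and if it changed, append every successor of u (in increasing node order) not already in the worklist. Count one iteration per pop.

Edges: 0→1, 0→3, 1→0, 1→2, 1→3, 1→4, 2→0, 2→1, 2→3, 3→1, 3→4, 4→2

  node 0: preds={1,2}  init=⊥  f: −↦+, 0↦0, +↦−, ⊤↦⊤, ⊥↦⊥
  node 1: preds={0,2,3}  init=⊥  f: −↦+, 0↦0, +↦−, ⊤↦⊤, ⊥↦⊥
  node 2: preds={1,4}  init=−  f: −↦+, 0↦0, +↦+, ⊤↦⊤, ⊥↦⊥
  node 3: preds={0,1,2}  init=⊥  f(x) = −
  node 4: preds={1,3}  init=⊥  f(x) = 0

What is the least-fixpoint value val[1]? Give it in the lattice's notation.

⊤

Worklist (9 pops):
  #1 pop 0: in=− → + (was ⊥); enqueue []
  #2 pop 1: in=⊤ → ⊤ (was ⊥); enqueue [0]
  #3 pop 2: in=⊤ → ⊤ (was −); enqueue [1]
  #4 pop 3: in=⊤ → − (was ⊥); enqueue []
  #5 pop 4: in=⊤ → 0 (was ⊥); enqueue [2]
  #6 pop 0: in=⊤ → ⊤ (was +); enqueue [3]
  #7 pop 1: in=⊤ → ⊤ (no change)
  #8 pop 2: in=⊤ → ⊤ (no change)
  #9 pop 3: in=⊤ → − (no change)

Fixpoint:
  val[0] = ⊤
  val[1] = ⊤
  val[2] = ⊤
  val[3] = −
  val[4] = 0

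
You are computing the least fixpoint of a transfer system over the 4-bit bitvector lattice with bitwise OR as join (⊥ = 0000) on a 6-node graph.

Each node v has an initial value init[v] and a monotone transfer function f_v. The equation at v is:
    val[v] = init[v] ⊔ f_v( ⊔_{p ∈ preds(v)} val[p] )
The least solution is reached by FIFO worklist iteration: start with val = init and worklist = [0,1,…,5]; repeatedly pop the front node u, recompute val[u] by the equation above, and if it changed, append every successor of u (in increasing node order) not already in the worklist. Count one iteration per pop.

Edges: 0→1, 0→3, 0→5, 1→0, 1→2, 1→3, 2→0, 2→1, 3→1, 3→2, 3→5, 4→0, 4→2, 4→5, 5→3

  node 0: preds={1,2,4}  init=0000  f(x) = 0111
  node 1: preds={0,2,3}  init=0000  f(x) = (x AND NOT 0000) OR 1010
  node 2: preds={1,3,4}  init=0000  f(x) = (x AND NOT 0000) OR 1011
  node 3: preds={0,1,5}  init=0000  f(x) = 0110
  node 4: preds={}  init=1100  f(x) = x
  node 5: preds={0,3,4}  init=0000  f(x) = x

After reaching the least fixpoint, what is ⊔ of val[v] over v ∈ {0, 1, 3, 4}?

1111

Trace (10 dequeues):
  [1] u=0 | in 1100 | out 0111 | prev 0000 | push {}
  [2] u=1 | in 0111 | out 1111 | prev 0000 | push {0}
  [3] u=2 | in 1111 | out 1111 | prev 0000 | push {1}
  [4] u=3 | in 1111 | out 0110 | prev 0000 | push {2}
  [5] u=4 | in 0000 | out 1100 | ==
  [6] u=5 | in 1111 | out 1111 | prev 0000 | push {3}
  [7] u=0 | in 1111 | out 0111 | ==
  [8] u=1 | in 1111 | out 1111 | ==
  [9] u=2 | in 1111 | out 1111 | ==
  [10] u=3 | in 1111 | out 0110 | ==

Converged values:
  [0] 0111
  [1] 1111
  [2] 1111
  [3] 0110
  [4] 1100
  [5] 1111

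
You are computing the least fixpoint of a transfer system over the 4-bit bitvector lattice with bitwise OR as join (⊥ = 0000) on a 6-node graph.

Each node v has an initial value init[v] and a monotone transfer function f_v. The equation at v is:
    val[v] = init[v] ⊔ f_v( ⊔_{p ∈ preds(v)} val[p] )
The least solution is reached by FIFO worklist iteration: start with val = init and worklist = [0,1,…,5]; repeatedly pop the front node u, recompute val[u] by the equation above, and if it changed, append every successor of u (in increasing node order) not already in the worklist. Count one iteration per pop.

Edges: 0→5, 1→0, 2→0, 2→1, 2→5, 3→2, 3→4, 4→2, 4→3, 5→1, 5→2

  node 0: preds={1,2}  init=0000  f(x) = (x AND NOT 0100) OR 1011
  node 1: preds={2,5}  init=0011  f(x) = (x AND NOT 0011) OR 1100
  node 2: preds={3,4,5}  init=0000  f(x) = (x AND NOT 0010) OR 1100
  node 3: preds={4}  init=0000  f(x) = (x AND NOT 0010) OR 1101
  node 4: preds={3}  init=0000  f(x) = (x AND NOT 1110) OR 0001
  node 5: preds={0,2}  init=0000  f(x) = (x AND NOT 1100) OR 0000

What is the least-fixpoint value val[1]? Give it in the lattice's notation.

Worklist (13 pops):
  #1 pop 0: in=0011 → 1011 (was 0000); enqueue []
  #2 pop 1: in=0000 → 1111 (was 0011); enqueue [0]
  #3 pop 2: in=0000 → 1100 (was 0000); enqueue [1]
  #4 pop 3: in=0000 → 1101 (was 0000); enqueue [2]
  #5 pop 4: in=1101 → 0001 (was 0000); enqueue [3]
  #6 pop 5: in=1111 → 0011 (was 0000); enqueue []
  #7 pop 0: in=1111 → 1011 (no change)
  #8 pop 1: in=1111 → 1111 (no change)
  #9 pop 2: in=1111 → 1101 (was 1100); enqueue [0,1,5]
  #10 pop 3: in=0001 → 1101 (no change)
  #11 pop 0: in=1111 → 1011 (no change)
  #12 pop 1: in=1111 → 1111 (no change)
  #13 pop 5: in=1111 → 0011 (no change)

Fixpoint:
  val[0] = 1011
  val[1] = 1111
  val[2] = 1101
  val[3] = 1101
  val[4] = 0001
  val[5] = 0011

1111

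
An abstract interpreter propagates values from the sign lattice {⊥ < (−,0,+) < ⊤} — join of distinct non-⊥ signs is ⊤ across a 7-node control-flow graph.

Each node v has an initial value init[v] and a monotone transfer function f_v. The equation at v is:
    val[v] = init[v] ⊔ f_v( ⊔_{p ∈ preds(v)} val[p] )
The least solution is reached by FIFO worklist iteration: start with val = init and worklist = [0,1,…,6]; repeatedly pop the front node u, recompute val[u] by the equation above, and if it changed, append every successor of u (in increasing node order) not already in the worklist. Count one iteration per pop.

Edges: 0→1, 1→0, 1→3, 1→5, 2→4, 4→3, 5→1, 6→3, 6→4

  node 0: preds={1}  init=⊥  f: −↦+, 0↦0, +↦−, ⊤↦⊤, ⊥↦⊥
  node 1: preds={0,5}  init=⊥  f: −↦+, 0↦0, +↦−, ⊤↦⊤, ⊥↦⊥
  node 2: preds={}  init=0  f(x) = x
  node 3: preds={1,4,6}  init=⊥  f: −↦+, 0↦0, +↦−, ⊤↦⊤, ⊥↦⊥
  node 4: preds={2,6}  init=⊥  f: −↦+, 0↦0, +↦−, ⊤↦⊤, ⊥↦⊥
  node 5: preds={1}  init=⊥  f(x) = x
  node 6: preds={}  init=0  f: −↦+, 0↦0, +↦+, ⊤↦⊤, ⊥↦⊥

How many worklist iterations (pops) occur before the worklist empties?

Iteration log — 8 steps:
  step 1. node 0  ⊔preds=⊥  new=⊥  stable
  step 2. node 1  ⊔preds=⊥  new=⊥  stable
  step 3. node 2  ⊔preds=⊥  new=0  stable
  step 4. node 3  ⊔preds=0  new=0  old=⊥  +wl: 
  step 5. node 4  ⊔preds=0  new=0  old=⊥  +wl: 3
  step 6. node 5  ⊔preds=⊥  new=⊥  stable
  step 7. node 6  ⊔preds=⊥  new=0  stable
  step 8. node 3  ⊔preds=0  new=0  stable

Least fixpoint reached:
  node 0: ⊥
  node 1: ⊥
  node 2: 0
  node 3: 0
  node 4: 0
  node 5: ⊥
  node 6: 0

8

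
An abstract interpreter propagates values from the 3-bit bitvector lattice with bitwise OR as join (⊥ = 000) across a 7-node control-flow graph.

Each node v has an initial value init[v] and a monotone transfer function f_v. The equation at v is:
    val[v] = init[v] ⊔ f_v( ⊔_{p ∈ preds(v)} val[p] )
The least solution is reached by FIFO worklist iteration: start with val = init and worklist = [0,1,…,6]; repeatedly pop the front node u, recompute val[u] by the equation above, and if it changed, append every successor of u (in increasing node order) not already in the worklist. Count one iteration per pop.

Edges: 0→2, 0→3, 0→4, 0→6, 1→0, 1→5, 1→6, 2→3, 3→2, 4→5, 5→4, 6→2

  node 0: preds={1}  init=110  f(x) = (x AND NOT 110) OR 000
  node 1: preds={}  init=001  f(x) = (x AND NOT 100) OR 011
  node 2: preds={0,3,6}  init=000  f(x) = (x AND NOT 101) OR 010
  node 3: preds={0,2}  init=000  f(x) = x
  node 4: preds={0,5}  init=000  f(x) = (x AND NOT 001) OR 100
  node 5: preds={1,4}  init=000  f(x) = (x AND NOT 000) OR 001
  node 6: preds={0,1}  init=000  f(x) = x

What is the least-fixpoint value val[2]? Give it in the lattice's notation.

Iteration log — 10 steps:
  step 1. node 0  ⊔preds=001  new=111  old=110  +wl: 
  step 2. node 1  ⊔preds=000  new=011  old=001  +wl: 0
  step 3. node 2  ⊔preds=111  new=010  old=000  +wl: 
  step 4. node 3  ⊔preds=111  new=111  old=000  +wl: 2
  step 5. node 4  ⊔preds=111  new=110  old=000  +wl: 
  step 6. node 5  ⊔preds=111  new=111  old=000  +wl: 4
  step 7. node 6  ⊔preds=111  new=111  old=000  +wl: 
  step 8. node 0  ⊔preds=011  new=111  stable
  step 9. node 2  ⊔preds=111  new=010  stable
  step 10. node 4  ⊔preds=111  new=110  stable

Least fixpoint reached:
  node 0: 111
  node 1: 011
  node 2: 010
  node 3: 111
  node 4: 110
  node 5: 111
  node 6: 111

010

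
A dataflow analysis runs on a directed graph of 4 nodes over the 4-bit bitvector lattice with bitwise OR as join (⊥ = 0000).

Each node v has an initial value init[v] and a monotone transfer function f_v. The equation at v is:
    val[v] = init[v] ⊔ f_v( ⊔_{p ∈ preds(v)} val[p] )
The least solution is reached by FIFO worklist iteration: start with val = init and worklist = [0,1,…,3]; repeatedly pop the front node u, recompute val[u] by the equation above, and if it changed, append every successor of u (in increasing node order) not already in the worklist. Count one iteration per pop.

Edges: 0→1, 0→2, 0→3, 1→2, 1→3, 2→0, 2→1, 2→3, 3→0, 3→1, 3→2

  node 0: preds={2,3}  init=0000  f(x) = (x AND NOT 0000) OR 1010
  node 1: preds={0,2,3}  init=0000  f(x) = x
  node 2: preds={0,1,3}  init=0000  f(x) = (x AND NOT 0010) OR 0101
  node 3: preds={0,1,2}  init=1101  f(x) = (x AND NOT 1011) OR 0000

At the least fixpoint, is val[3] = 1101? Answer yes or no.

yes

Worklist (6 pops):
  #1 pop 0: in=1101 → 1111 (was 0000); enqueue []
  #2 pop 1: in=1111 → 1111 (was 0000); enqueue []
  #3 pop 2: in=1111 → 1101 (was 0000); enqueue [0,1]
  #4 pop 3: in=1111 → 1101 (no change)
  #5 pop 0: in=1101 → 1111 (no change)
  #6 pop 1: in=1111 → 1111 (no change)

Fixpoint:
  val[0] = 1111
  val[1] = 1111
  val[2] = 1101
  val[3] = 1101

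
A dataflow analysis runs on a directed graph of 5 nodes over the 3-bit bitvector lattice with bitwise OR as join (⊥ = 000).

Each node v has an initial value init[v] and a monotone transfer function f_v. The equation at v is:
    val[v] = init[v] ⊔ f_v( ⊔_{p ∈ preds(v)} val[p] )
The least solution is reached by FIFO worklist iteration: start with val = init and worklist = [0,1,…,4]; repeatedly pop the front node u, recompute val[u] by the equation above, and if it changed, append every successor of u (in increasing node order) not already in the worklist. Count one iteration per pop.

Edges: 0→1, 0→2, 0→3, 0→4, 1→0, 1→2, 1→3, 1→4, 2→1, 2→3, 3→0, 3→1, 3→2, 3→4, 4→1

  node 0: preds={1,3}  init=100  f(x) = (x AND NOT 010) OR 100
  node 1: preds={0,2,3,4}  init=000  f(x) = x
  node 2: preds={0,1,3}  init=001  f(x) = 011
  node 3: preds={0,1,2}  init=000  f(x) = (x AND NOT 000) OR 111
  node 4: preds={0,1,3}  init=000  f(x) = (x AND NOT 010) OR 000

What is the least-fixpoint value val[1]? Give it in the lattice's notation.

111

Trace (11 dequeues):
  [1] u=0 | in 000 | out 100 | ==
  [2] u=1 | in 101 | out 101 | prev 000 | push {0}
  [3] u=2 | in 101 | out 011 | prev 001 | push {1}
  [4] u=3 | in 111 | out 111 | prev 000 | push {2}
  [5] u=4 | in 111 | out 101 | prev 000 | push {}
  [6] u=0 | in 111 | out 101 | prev 100 | push {3,4}
  [7] u=1 | in 111 | out 111 | prev 101 | push {0}
  [8] u=2 | in 111 | out 011 | ==
  [9] u=3 | in 111 | out 111 | ==
  [10] u=4 | in 111 | out 101 | ==
  [11] u=0 | in 111 | out 101 | ==

Converged values:
  [0] 101
  [1] 111
  [2] 011
  [3] 111
  [4] 101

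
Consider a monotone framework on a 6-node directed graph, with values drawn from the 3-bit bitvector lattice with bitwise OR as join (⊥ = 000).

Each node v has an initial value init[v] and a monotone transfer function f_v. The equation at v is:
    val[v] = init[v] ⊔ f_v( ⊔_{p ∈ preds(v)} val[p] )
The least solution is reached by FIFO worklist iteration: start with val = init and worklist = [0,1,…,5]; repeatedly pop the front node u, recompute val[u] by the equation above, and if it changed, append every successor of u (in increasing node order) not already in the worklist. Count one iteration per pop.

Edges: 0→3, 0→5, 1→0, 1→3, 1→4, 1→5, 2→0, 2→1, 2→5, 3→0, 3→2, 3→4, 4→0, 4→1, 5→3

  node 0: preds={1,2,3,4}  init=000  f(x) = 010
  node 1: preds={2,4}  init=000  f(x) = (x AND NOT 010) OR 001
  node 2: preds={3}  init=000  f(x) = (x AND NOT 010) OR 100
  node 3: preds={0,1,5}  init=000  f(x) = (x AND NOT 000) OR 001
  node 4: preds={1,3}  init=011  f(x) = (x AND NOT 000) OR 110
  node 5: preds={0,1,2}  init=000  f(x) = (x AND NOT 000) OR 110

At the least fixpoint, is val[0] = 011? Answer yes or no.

Worklist (15 pops):
  #1 pop 0: in=011 → 010 (was 000); enqueue []
  #2 pop 1: in=011 → 001 (was 000); enqueue [0]
  #3 pop 2: in=000 → 100 (was 000); enqueue [1]
  #4 pop 3: in=011 → 011 (was 000); enqueue [2]
  #5 pop 4: in=011 → 111 (was 011); enqueue []
  #6 pop 5: in=111 → 111 (was 000); enqueue [3]
  #7 pop 0: in=111 → 010 (no change)
  #8 pop 1: in=111 → 101 (was 001); enqueue [0,4,5]
  #9 pop 2: in=011 → 101 (was 100); enqueue [1]
  #10 pop 3: in=111 → 111 (was 011); enqueue [2]
  #11 pop 0: in=111 → 010 (no change)
  #12 pop 4: in=111 → 111 (no change)
  #13 pop 5: in=111 → 111 (no change)
  #14 pop 1: in=111 → 101 (no change)
  #15 pop 2: in=111 → 101 (no change)

Fixpoint:
  val[0] = 010
  val[1] = 101
  val[2] = 101
  val[3] = 111
  val[4] = 111
  val[5] = 111

no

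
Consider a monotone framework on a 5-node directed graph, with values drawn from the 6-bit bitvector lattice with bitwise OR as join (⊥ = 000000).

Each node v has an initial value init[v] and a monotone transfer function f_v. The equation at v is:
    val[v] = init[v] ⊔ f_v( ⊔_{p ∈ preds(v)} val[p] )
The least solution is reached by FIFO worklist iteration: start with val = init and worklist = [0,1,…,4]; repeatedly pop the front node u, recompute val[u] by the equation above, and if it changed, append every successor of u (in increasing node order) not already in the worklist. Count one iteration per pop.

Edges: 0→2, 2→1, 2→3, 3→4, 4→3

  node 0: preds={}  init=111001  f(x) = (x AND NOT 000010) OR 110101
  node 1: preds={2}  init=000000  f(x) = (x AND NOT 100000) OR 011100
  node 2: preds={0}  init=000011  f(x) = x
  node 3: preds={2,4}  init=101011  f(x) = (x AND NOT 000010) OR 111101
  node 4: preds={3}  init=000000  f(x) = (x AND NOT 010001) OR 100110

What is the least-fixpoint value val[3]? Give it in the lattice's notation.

Trace (7 dequeues):
  [1] u=0 | in 000000 | out 111101 | prev 111001 | push {}
  [2] u=1 | in 000011 | out 011111 | prev 000000 | push {}
  [3] u=2 | in 111101 | out 111111 | prev 000011 | push {1}
  [4] u=3 | in 111111 | out 111111 | prev 101011 | push {}
  [5] u=4 | in 111111 | out 101110 | prev 000000 | push {3}
  [6] u=1 | in 111111 | out 011111 | ==
  [7] u=3 | in 111111 | out 111111 | ==

Converged values:
  [0] 111101
  [1] 011111
  [2] 111111
  [3] 111111
  [4] 101110

111111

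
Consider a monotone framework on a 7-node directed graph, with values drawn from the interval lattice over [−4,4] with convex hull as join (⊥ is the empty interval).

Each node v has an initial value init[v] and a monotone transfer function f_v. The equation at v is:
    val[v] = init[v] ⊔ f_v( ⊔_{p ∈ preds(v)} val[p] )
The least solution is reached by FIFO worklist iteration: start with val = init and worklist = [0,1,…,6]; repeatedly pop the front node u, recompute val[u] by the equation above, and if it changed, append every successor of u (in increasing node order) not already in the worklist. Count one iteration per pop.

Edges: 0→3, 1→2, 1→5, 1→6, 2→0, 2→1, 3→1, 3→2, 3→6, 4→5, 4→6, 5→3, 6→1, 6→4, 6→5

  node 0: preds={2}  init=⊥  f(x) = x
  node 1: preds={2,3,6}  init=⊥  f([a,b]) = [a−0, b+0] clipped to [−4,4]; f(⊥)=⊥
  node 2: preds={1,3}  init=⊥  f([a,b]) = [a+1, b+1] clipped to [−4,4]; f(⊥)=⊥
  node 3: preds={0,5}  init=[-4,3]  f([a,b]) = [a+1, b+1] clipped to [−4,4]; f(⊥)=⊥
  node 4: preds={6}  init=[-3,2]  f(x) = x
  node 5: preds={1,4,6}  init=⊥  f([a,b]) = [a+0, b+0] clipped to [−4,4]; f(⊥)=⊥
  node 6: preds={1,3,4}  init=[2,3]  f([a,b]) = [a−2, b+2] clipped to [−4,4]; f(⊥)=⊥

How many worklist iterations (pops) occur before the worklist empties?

16

Worklist (16 pops):
  #1 pop 0: in=⊥ → ⊥ (no change)
  #2 pop 1: in=[-4,3] → [-4,3] (was ⊥); enqueue []
  #3 pop 2: in=[-4,3] → [-3,4] (was ⊥); enqueue [0,1]
  #4 pop 3: in=⊥ → [-4,3] (no change)
  #5 pop 4: in=[2,3] → [-3,3] (was [-3,2]); enqueue []
  #6 pop 5: in=[-4,3] → [-4,3] (was ⊥); enqueue [3]
  #7 pop 6: in=[-4,3] → [-4,4] (was [2,3]); enqueue [4,5]
  #8 pop 0: in=[-3,4] → [-3,4] (was ⊥); enqueue []
  #9 pop 1: in=[-4,4] → [-4,4] (was [-4,3]); enqueue [2,6]
  #10 pop 3: in=[-4,4] → [-4,4] (was [-4,3]); enqueue [1]
  #11 pop 4: in=[-4,4] → [-4,4] (was [-3,3]); enqueue []
  #12 pop 5: in=[-4,4] → [-4,4] (was [-4,3]); enqueue [3]
  #13 pop 2: in=[-4,4] → [-3,4] (no change)
  #14 pop 6: in=[-4,4] → [-4,4] (no change)
  #15 pop 1: in=[-4,4] → [-4,4] (no change)
  #16 pop 3: in=[-4,4] → [-4,4] (no change)

Fixpoint:
  val[0] = [-3,4]
  val[1] = [-4,4]
  val[2] = [-3,4]
  val[3] = [-4,4]
  val[4] = [-4,4]
  val[5] = [-4,4]
  val[6] = [-4,4]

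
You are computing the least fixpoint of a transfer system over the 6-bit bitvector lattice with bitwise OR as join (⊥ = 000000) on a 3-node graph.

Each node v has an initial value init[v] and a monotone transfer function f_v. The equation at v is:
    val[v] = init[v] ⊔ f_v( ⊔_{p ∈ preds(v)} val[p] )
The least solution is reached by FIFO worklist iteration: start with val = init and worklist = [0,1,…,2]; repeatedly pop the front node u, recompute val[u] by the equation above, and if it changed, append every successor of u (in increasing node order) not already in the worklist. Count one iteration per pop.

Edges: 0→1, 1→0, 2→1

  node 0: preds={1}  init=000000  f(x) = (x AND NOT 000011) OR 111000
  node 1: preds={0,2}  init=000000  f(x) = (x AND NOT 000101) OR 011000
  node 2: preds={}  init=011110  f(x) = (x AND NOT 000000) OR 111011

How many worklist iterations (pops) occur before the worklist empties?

5

Worklist (5 pops):
  #1 pop 0: in=000000 → 111000 (was 000000); enqueue []
  #2 pop 1: in=111110 → 111010 (was 000000); enqueue [0]
  #3 pop 2: in=000000 → 111111 (was 011110); enqueue [1]
  #4 pop 0: in=111010 → 111000 (no change)
  #5 pop 1: in=111111 → 111010 (no change)

Fixpoint:
  val[0] = 111000
  val[1] = 111010
  val[2] = 111111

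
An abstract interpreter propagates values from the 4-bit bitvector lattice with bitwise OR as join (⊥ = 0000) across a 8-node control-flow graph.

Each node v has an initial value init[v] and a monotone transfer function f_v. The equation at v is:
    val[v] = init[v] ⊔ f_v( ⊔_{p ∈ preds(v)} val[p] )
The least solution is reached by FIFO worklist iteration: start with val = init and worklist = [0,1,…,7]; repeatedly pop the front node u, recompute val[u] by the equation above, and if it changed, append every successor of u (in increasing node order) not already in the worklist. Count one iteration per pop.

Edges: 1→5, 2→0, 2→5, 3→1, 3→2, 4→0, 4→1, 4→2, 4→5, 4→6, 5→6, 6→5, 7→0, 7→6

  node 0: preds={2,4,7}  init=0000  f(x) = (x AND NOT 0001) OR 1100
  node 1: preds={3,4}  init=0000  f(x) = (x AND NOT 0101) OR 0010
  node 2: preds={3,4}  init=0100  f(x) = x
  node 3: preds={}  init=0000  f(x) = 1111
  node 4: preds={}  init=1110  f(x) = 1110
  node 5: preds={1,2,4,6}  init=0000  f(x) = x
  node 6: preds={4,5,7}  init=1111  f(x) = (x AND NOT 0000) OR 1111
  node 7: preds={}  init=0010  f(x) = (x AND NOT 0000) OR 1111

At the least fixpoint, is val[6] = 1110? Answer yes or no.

no

Worklist (14 pops):
  #1 pop 0: in=1110 → 1110 (was 0000); enqueue []
  #2 pop 1: in=1110 → 1010 (was 0000); enqueue []
  #3 pop 2: in=1110 → 1110 (was 0100); enqueue [0]
  #4 pop 3: in=0000 → 1111 (was 0000); enqueue [1,2]
  #5 pop 4: in=0000 → 1110 (no change)
  #6 pop 5: in=1111 → 1111 (was 0000); enqueue []
  #7 pop 6: in=1111 → 1111 (no change)
  #8 pop 7: in=0000 → 1111 (was 0010); enqueue [6]
  #9 pop 0: in=1111 → 1110 (no change)
  #10 pop 1: in=1111 → 1010 (no change)
  #11 pop 2: in=1111 → 1111 (was 1110); enqueue [0,5]
  #12 pop 6: in=1111 → 1111 (no change)
  #13 pop 0: in=1111 → 1110 (no change)
  #14 pop 5: in=1111 → 1111 (no change)

Fixpoint:
  val[0] = 1110
  val[1] = 1010
  val[2] = 1111
  val[3] = 1111
  val[4] = 1110
  val[5] = 1111
  val[6] = 1111
  val[7] = 1111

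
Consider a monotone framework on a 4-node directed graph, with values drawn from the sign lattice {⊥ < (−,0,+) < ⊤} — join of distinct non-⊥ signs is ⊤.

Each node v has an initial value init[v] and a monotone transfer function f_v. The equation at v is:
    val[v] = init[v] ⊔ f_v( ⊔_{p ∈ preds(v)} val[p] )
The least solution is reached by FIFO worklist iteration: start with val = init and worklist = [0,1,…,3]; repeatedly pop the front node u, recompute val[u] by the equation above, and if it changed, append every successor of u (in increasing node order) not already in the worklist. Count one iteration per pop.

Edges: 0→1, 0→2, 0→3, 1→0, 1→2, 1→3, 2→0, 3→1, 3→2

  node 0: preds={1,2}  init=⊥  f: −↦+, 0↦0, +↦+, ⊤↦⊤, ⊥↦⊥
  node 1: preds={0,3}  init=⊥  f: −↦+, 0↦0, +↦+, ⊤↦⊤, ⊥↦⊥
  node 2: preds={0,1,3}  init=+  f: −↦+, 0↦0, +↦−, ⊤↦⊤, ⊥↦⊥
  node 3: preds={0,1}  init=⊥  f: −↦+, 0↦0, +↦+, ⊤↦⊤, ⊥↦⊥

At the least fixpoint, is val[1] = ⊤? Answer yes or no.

yes

Trace (11 dequeues):
  [1] u=0 | in + | out + | prev ⊥ | push {}
  [2] u=1 | in + | out + | prev ⊥ | push {0}
  [3] u=2 | in + | out ⊤ | prev + | push {}
  [4] u=3 | in + | out + | prev ⊥ | push {1,2}
  [5] u=0 | in ⊤ | out ⊤ | prev + | push {3}
  [6] u=1 | in ⊤ | out ⊤ | prev + | push {0}
  [7] u=2 | in ⊤ | out ⊤ | ==
  [8] u=3 | in ⊤ | out ⊤ | prev + | push {1,2}
  [9] u=0 | in ⊤ | out ⊤ | ==
  [10] u=1 | in ⊤ | out ⊤ | ==
  [11] u=2 | in ⊤ | out ⊤ | ==

Converged values:
  [0] ⊤
  [1] ⊤
  [2] ⊤
  [3] ⊤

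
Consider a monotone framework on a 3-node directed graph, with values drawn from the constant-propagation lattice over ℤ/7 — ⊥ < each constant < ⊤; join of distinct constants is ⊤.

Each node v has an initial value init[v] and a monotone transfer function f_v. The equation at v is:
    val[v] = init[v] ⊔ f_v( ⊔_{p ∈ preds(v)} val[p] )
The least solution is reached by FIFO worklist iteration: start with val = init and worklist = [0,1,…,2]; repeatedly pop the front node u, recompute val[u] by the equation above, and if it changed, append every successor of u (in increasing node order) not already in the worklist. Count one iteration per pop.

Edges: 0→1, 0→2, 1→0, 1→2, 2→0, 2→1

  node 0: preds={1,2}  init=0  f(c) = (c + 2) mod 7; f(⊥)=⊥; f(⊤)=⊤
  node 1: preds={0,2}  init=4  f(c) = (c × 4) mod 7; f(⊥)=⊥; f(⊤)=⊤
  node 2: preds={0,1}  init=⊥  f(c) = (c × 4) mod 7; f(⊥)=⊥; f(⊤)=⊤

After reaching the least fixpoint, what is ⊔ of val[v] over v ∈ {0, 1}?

⊤

Worklist (5 pops):
  #1 pop 0: in=4 → ⊤ (was 0); enqueue []
  #2 pop 1: in=⊤ → ⊤ (was 4); enqueue [0]
  #3 pop 2: in=⊤ → ⊤ (was ⊥); enqueue [1]
  #4 pop 0: in=⊤ → ⊤ (no change)
  #5 pop 1: in=⊤ → ⊤ (no change)

Fixpoint:
  val[0] = ⊤
  val[1] = ⊤
  val[2] = ⊤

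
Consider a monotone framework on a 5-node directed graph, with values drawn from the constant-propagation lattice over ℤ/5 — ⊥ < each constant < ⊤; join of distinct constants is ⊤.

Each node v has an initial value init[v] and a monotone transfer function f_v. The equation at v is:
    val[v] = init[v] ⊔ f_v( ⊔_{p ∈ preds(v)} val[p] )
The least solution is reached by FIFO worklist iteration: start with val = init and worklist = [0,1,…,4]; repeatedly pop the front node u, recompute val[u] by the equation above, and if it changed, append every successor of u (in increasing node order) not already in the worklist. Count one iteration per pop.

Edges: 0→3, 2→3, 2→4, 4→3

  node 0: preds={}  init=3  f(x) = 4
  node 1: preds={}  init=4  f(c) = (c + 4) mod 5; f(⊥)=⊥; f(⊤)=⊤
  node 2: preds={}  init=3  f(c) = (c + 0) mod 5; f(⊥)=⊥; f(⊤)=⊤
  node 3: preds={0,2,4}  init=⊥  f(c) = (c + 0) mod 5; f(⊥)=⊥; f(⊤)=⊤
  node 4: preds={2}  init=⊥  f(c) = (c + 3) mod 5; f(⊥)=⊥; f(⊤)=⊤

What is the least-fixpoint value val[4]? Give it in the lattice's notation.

1

Iteration log — 6 steps:
  step 1. node 0  ⊔preds=⊥  new=⊤  old=3  +wl: 
  step 2. node 1  ⊔preds=⊥  new=4  stable
  step 3. node 2  ⊔preds=⊥  new=3  stable
  step 4. node 3  ⊔preds=⊤  new=⊤  old=⊥  +wl: 
  step 5. node 4  ⊔preds=3  new=1  old=⊥  +wl: 3
  step 6. node 3  ⊔preds=⊤  new=⊤  stable

Least fixpoint reached:
  node 0: ⊤
  node 1: 4
  node 2: 3
  node 3: ⊤
  node 4: 1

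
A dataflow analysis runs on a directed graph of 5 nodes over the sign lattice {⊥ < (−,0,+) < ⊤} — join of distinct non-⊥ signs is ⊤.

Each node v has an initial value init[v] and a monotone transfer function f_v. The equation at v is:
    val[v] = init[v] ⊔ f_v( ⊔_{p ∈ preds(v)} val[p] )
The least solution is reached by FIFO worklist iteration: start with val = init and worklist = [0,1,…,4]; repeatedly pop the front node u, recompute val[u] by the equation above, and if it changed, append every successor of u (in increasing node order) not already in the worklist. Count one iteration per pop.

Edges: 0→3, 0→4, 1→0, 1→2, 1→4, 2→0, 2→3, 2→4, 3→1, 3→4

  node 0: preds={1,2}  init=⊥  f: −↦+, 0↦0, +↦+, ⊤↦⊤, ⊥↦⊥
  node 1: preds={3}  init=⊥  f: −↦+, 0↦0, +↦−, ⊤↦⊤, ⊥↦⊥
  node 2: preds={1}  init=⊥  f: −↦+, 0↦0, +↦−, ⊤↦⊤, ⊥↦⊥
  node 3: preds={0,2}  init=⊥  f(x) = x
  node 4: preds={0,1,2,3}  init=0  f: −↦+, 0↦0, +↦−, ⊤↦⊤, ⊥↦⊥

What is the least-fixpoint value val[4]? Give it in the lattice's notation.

Worklist (5 pops):
  #1 pop 0: in=⊥ → ⊥ (no change)
  #2 pop 1: in=⊥ → ⊥ (no change)
  #3 pop 2: in=⊥ → ⊥ (no change)
  #4 pop 3: in=⊥ → ⊥ (no change)
  #5 pop 4: in=⊥ → 0 (no change)

Fixpoint:
  val[0] = ⊥
  val[1] = ⊥
  val[2] = ⊥
  val[3] = ⊥
  val[4] = 0

0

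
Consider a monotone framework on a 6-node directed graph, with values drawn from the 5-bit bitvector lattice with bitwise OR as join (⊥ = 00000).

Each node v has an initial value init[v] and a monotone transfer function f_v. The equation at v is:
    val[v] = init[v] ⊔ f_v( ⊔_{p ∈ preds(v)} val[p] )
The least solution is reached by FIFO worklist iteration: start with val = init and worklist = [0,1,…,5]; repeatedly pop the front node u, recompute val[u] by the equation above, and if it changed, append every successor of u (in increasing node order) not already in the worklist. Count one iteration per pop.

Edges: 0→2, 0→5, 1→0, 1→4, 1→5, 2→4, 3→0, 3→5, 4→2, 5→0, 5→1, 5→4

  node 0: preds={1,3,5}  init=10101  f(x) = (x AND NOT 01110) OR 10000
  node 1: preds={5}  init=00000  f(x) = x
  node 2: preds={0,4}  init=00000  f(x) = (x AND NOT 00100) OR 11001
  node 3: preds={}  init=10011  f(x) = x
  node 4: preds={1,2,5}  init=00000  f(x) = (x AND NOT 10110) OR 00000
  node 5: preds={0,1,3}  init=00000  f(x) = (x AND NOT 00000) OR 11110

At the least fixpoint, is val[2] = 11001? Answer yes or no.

yes

Worklist (12 pops):
  #1 pop 0: in=10011 → 10101 (no change)
  #2 pop 1: in=00000 → 00000 (no change)
  #3 pop 2: in=10101 → 11001 (was 00000); enqueue []
  #4 pop 3: in=00000 → 10011 (no change)
  #5 pop 4: in=11001 → 01001 (was 00000); enqueue [2]
  #6 pop 5: in=10111 → 11111 (was 00000); enqueue [0,1,4]
  #7 pop 2: in=11101 → 11001 (no change)
  #8 pop 0: in=11111 → 10101 (no change)
  #9 pop 1: in=11111 → 11111 (was 00000); enqueue [0,5]
  #10 pop 4: in=11111 → 01001 (no change)
  #11 pop 0: in=11111 → 10101 (no change)
  #12 pop 5: in=11111 → 11111 (no change)

Fixpoint:
  val[0] = 10101
  val[1] = 11111
  val[2] = 11001
  val[3] = 10011
  val[4] = 01001
  val[5] = 11111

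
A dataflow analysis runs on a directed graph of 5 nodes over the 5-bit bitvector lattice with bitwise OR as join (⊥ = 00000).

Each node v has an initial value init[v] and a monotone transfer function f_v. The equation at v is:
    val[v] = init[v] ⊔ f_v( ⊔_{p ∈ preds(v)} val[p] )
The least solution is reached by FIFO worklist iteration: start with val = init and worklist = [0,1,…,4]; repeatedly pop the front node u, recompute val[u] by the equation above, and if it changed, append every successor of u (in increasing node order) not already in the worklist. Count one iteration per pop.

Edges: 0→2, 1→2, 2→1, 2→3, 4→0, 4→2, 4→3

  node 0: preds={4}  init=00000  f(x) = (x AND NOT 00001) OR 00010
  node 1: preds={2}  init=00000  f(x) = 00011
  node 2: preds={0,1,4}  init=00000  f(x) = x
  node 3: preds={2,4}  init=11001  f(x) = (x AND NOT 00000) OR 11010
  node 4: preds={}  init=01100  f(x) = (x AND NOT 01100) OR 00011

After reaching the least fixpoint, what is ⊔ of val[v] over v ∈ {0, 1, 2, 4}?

Worklist (9 pops):
  #1 pop 0: in=01100 → 01110 (was 00000); enqueue []
  #2 pop 1: in=00000 → 00011 (was 00000); enqueue []
  #3 pop 2: in=01111 → 01111 (was 00000); enqueue [1]
  #4 pop 3: in=01111 → 11111 (was 11001); enqueue []
  #5 pop 4: in=00000 → 01111 (was 01100); enqueue [0,2,3]
  #6 pop 1: in=01111 → 00011 (no change)
  #7 pop 0: in=01111 → 01110 (no change)
  #8 pop 2: in=01111 → 01111 (no change)
  #9 pop 3: in=01111 → 11111 (no change)

Fixpoint:
  val[0] = 01110
  val[1] = 00011
  val[2] = 01111
  val[3] = 11111
  val[4] = 01111

01111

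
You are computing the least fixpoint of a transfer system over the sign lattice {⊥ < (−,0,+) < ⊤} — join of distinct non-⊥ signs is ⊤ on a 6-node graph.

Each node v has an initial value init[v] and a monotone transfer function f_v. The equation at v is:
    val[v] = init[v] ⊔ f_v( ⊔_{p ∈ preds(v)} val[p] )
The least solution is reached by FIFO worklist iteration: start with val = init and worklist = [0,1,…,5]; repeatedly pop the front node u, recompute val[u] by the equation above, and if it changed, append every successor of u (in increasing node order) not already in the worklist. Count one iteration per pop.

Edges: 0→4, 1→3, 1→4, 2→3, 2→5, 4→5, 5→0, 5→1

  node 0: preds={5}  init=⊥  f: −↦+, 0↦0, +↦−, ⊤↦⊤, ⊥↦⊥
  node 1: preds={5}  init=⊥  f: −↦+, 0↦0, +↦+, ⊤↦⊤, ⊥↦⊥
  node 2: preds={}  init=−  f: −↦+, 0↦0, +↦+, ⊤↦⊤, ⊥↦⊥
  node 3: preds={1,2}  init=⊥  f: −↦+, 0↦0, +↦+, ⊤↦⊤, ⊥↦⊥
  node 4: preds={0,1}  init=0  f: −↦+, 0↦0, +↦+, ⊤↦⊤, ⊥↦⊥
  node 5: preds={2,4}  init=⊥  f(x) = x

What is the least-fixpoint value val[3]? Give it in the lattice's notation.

Trace (11 dequeues):
  [1] u=0 | in ⊥ | out ⊥ | ==
  [2] u=1 | in ⊥ | out ⊥ | ==
  [3] u=2 | in ⊥ | out − | ==
  [4] u=3 | in − | out + | prev ⊥ | push {}
  [5] u=4 | in ⊥ | out 0 | ==
  [6] u=5 | in ⊤ | out ⊤ | prev ⊥ | push {0,1}
  [7] u=0 | in ⊤ | out ⊤ | prev ⊥ | push {4}
  [8] u=1 | in ⊤ | out ⊤ | prev ⊥ | push {3}
  [9] u=4 | in ⊤ | out ⊤ | prev 0 | push {5}
  [10] u=3 | in ⊤ | out ⊤ | prev + | push {}
  [11] u=5 | in ⊤ | out ⊤ | ==

Converged values:
  [0] ⊤
  [1] ⊤
  [2] −
  [3] ⊤
  [4] ⊤
  [5] ⊤

⊤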